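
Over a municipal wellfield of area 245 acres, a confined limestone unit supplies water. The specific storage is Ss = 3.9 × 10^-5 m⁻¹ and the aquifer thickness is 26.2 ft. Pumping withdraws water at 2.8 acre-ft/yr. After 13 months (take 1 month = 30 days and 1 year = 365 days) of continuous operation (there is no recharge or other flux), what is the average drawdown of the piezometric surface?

Δh ≈ 12 m

b = 26.2 ft = 7.986 m
S = Ss × b = 3.9 × 10^-5 m⁻¹ × 7.986 m = 3.114 × 10^-4
A = 245 acres = 9.915 × 10^5 m²
Q = 2.8 acre-ft/yr = 9.462 m³/d
t = 13 months = 390 d
ΔV = Q × t = 9.462 m³/d × 390 d = 3690 m³
Δh = ΔV / (S × A) = 3690 / (3.114 × 10^-4 × 9.915 × 10^5) = 11.95 m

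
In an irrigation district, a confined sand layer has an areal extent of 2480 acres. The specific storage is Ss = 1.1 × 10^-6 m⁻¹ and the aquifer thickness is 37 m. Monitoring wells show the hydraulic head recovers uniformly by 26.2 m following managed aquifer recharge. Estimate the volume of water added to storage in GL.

S = Ss × b = 1.1 × 10^-6 m⁻¹ × 37 m = 4.07 × 10^-5
A = 2480 acres = 1.004 × 10^7 m²
ΔV = S × A × Δh = 4.07 × 10^-5 × 1.004 × 10^7 m² × 26.2 m = 10700 m³
ΔV = 10700 m³ = 0.0107 GL

ΔV ≈ 0.0107 GL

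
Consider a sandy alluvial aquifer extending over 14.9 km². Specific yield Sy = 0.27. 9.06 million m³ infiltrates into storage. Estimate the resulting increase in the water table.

A = 14.9 km² = 1.49 × 10^7 m²
ΔV = 9.06 million m³ = 9.06 × 10^6 m³
Δh = ΔV / (Sy × A) = 9.06 × 10^6 m³ / (0.27 × 1.49 × 10^7 m²) = 2.252 m

Δh ≈ 2.25 m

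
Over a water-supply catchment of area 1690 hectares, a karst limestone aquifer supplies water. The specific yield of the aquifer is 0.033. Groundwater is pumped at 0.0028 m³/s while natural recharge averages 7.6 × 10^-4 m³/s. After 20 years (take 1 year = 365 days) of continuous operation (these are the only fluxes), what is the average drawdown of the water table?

A = 1690 hectares = 1.69 × 10^7 m²
Net abstraction = 0.0028 − 7.6 × 10^-4 = 0.00204 m³/s
Q_net = 0.00204 m³/s = 176.3 m³/d
t = 20 years = 7300 d
ΔV = Q × t = 176.3 m³/d × 7300 d = 1.287 × 10^6 m³
Δh = ΔV / (Sy × A) = 1.287 × 10^6 / (0.033 × 1.69 × 10^7) = 2.307 m

Δh ≈ 2.31 m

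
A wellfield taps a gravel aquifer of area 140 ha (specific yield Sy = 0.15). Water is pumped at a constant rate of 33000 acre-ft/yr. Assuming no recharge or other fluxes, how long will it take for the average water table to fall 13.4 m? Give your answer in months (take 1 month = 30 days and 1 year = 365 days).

t ≈ 0.841 months

A = 140 ha = 1.4 × 10^6 m²
ΔV = Sy × A × Δh = 0.15 × 1.4 × 10^6 × 13.4 = 2.814 × 10^6 m³
Q = 33000 acre-ft/yr = 1.115 × 10^5 m³/d
t = ΔV / Q = 2.814 × 10^6 m³ / 1.115 × 10^5 m³/d = 25.23 d
t = 25.23 d ≈ 0.8411 months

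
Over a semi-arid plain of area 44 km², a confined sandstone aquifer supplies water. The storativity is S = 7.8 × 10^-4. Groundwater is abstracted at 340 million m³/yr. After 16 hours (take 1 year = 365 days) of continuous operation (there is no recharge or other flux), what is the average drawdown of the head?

A = 44 km² = 4.4 × 10^7 m²
Q = 340 million m³/yr = 9.315 × 10^5 m³/d
t = 16 hours = 0.6667 d
ΔV = Q × t = 9.315 × 10^5 m³/d × 0.6667 d = 6.21 × 10^5 m³
Δh = ΔV / (S × A) = 6.21 × 10^5 / (7.8 × 10^-4 × 4.4 × 10^7) = 18.09 m

Δh ≈ 18.1 m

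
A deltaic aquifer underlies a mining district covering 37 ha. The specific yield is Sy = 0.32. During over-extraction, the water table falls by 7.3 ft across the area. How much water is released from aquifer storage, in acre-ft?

ΔV ≈ 214 acre-ft

A = 37 ha = 3.7 × 10^5 m²
Δh = 7.3 ft = 2.225 m
ΔV = Sy × A × Δh = 0.32 × 3.7 × 10^5 m² × 2.225 m = 2.634 × 10^5 m³
ΔV = 2.634 × 10^5 m³ = 213.6 acre-ft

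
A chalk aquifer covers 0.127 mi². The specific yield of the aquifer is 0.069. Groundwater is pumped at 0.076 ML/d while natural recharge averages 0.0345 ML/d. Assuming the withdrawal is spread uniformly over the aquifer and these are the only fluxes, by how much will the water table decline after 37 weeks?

A = 0.127 mi² = 3.289 × 10^5 m²
Net abstraction = 0.076 − 0.0345 = 0.0415 ML/d
Q_net = 0.0415 ML/d = 41.5 m³/d
t = 37 weeks = 259 d
ΔV = Q × t = 41.5 m³/d × 259 d = 10750 m³
Δh = ΔV / (Sy × A) = 10750 / (0.069 × 3.289 × 10^5) = 0.4736 m

Δh ≈ 0.474 m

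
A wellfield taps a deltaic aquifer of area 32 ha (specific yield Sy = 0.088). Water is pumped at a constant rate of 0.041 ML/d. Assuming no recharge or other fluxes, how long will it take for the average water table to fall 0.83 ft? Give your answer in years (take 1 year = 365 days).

t ≈ 0.476 years

A = 32 ha = 3.2 × 10^5 m²
Δh = 0.83 ft = 0.253 m
ΔV = Sy × A × Δh = 0.088 × 3.2 × 10^5 × 0.253 = 7124 m³
Q = 0.041 ML/d = 41 m³/d
t = ΔV / Q = 7124 m³ / 41 m³/d = 173.8 d
t = 173.8 d ≈ 0.476 years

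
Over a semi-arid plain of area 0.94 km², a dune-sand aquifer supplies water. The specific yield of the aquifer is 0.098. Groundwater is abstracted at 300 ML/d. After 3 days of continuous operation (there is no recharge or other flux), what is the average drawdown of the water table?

A = 0.94 km² = 9.4 × 10^5 m²
Q = 300 ML/d = 3 × 10^5 m³/d
ΔV = Q × t = 3 × 10^5 m³/d × 3 d = 9 × 10^5 m³
Δh = ΔV / (Sy × A) = 9 × 10^5 / (0.098 × 9.4 × 10^5) = 9.77 m

Δh ≈ 9.77 m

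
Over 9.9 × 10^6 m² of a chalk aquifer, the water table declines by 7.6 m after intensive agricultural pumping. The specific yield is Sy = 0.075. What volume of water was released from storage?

ΔV ≈ 5.64 × 10^6 m³

ΔV = Sy × A × Δh = 0.075 × 9.9 × 10^6 m² × 7.6 m = 5.643 × 10^6 m³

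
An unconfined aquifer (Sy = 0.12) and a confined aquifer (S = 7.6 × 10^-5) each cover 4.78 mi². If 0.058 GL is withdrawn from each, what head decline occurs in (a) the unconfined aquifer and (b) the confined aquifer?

A = 4.78 mi² = 1.238 × 10^7 m²
ΔV = 0.058 GL = 58000 m³
Unconfined: Δh_u = ΔV/(Sy·A) = 58000/(0.12 × 1.238 × 10^7) = 0.03904 m
Confined: Δh_c = ΔV/(S·A) = 58000/(7.6 × 10^-5 × 1.238 × 10^7) = 61.64 m

Δh_u ≈ 0.039 m; Δh_c ≈ 61.6 m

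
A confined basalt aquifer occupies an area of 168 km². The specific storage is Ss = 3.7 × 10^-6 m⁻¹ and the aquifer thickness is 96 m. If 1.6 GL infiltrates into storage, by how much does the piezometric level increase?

S = Ss × b = 3.7 × 10^-6 m⁻¹ × 96 m = 3.552 × 10^-4
A = 168 km² = 1.68 × 10^8 m²
ΔV = 1.6 GL = 1.6 × 10^6 m³
Δh = ΔV / (S × A) = 1.6 × 10^6 m³ / (3.552 × 10^-4 × 1.68 × 10^8 m²) = 26.81 m

Δh ≈ 26.8 m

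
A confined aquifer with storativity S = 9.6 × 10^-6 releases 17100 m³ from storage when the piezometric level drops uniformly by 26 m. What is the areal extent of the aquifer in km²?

A = ΔV / (S × Δh) = 17100 / (9.6 × 10^-6 × 26) = 6.851 × 10^7 m²
A = 6.851 × 10^7 m² = 68.51 km²

A ≈ 68.5 km²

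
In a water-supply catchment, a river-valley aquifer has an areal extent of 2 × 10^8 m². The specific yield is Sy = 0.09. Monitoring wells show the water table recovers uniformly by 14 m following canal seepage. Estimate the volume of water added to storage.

ΔV ≈ 2.52 × 10^8 m³

ΔV = Sy × A × Δh = 0.09 × 2 × 10^8 m² × 14 m = 2.52 × 10^8 m³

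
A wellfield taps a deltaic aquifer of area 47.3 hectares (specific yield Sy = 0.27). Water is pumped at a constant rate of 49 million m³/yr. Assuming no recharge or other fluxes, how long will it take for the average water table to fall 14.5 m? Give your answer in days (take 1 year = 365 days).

A = 47.3 hectares = 4.73 × 10^5 m²
ΔV = Sy × A × Δh = 0.27 × 4.73 × 10^5 × 14.5 = 1.852 × 10^6 m³
Q = 49 million m³/yr = 1.342 × 10^5 m³/d
t = ΔV / Q = 1.852 × 10^6 m³ / 1.342 × 10^5 m³/d = 13.79 d

t ≈ 13.8 days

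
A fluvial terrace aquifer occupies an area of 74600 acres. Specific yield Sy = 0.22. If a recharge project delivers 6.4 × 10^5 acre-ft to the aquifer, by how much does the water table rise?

A = 74600 acres = 3.019 × 10^8 m²
ΔV = 6.4 × 10^5 acre-ft = 7.894 × 10^8 m³
Δh = ΔV / (Sy × A) = 7.894 × 10^8 m³ / (0.22 × 3.019 × 10^8 m²) = 11.89 m

Δh ≈ 11.9 m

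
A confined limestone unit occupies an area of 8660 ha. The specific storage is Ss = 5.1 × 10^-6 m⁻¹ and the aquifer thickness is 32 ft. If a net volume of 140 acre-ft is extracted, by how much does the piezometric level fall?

b = 32 ft = 9.754 m
S = Ss × b = 5.1 × 10^-6 m⁻¹ × 9.754 m = 4.974 × 10^-5
A = 8660 ha = 8.66 × 10^7 m²
ΔV = 140 acre-ft = 1.727 × 10^5 m³
Δh = ΔV / (S × A) = 1.727 × 10^5 m³ / (4.974 × 10^-5 × 8.66 × 10^7 m²) = 40.09 m

Δh ≈ 40.1 m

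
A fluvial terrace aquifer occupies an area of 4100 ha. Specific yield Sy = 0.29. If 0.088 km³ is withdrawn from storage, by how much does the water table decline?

Δh ≈ 7.4 m

A = 4100 ha = 4.1 × 10^7 m²
ΔV = 0.088 km³ = 8.8 × 10^7 m³
Δh = ΔV / (Sy × A) = 8.8 × 10^7 m³ / (0.29 × 4.1 × 10^7 m²) = 7.401 m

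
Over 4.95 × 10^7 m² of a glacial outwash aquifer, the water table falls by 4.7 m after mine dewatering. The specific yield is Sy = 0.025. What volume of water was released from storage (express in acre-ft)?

ΔV = Sy × A × Δh = 0.025 × 4.95 × 10^7 m² × 4.7 m = 5.816 × 10^6 m³
ΔV = 5.816 × 10^6 m³ = 4715 acre-ft

ΔV ≈ 4720 acre-ft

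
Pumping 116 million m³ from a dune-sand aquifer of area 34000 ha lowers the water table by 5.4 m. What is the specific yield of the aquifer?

Sy ≈ 0.063

A = 34000 ha = 3.4 × 10^8 m²
ΔV = 116 million m³ = 1.16 × 10^8 m³
Sy = ΔV / (A × Δh) = 1.16 × 10^8 m³ / (3.4 × 10^8 m² × 5.4 m) = 0.06318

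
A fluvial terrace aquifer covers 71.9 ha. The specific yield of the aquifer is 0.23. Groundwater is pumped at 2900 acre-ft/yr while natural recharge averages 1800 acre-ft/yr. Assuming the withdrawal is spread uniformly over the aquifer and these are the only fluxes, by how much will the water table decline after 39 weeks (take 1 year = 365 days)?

A = 71.9 ha = 7.19 × 10^5 m²
Net abstraction = 2900 − 1800 = 1100 acre-ft/yr
Q_net = 1100 acre-ft/yr = 3717 m³/d
t = 39 weeks = 273 d
ΔV = Q × t = 3717 m³/d × 273 d = 1.015 × 10^6 m³
Δh = ΔV / (Sy × A) = 1.015 × 10^6 / (0.23 × 7.19 × 10^5) = 6.137 m

Δh ≈ 6.14 m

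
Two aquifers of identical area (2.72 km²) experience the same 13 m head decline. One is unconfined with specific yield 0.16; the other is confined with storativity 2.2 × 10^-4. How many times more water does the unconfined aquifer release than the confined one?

ΔV_u / ΔV_c ≈ 727

A = 2.72 km² = 2.72 × 10^6 m²
Unconfined: ΔV_u = Sy × A × Δh = 0.16 × 2.72 × 10^6 × 13 = 5.658 × 10^6 m³
Confined: ΔV_c = S × A × Δh = 2.2 × 10^-4 × 2.72 × 10^6 × 13 = 7779 m³
Ratio = ΔV_u / ΔV_c = Sy / S = 0.16 / 2.2 × 10^-4 = 727.3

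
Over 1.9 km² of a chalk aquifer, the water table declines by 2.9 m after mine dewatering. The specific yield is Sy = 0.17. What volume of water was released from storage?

ΔV ≈ 9.37 × 10^5 m³

A = 1.9 km² = 1.9 × 10^6 m²
ΔV = Sy × A × Δh = 0.17 × 1.9 × 10^6 m² × 2.9 m = 9.367 × 10^5 m³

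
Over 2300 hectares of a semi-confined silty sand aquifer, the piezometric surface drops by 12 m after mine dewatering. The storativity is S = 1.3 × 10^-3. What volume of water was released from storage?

ΔV ≈ 3.59 × 10^5 m³

A = 2300 hectares = 2.3 × 10^7 m²
ΔV = S × A × Δh = 0.0013 × 2.3 × 10^7 m² × 12 m = 3.588 × 10^5 m³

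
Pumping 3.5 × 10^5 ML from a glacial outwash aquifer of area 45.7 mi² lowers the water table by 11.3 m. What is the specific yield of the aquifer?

A = 45.7 mi² = 1.184 × 10^8 m²
ΔV = 3.5 × 10^5 ML = 3.5 × 10^8 m³
Sy = ΔV / (A × Δh) = 3.5 × 10^8 m³ / (1.184 × 10^8 m² × 11.3 m) = 0.2617

Sy ≈ 0.26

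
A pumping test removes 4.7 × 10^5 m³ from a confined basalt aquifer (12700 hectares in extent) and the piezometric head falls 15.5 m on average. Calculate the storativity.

A = 12700 hectares = 1.27 × 10^8 m²
S = ΔV / (A × Δh) = 4.7 × 10^5 m³ / (1.27 × 10^8 m² × 15.5 m) = 2.388 × 10^-4

S ≈ 2.4 × 10^-4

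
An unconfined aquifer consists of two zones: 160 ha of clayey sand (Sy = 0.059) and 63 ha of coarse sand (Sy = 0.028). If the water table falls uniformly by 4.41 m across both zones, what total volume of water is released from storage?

A₁ = 160 ha = 1.6 × 10^6 m²; A₂ = 63 ha = 6.3 × 10^5 m²
ΔV₁ = 0.059 × 1.6 × 10^6 × 4.41 = 4.163 × 10^5 m³
ΔV₂ = 0.028 × 6.3 × 10^5 × 4.41 = 77790 m³
ΔV = ΔV₁ + ΔV₂ = 4.941 × 10^5 m³

ΔV ≈ 4.94 × 10^5 m³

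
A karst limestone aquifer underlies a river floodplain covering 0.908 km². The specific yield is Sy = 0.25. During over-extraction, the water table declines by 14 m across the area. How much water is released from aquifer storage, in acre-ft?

ΔV ≈ 2580 acre-ft

A = 0.908 km² = 9.08 × 10^5 m²
ΔV = Sy × A × Δh = 0.25 × 9.08 × 10^5 m² × 14 m = 3.178 × 10^6 m³
ΔV = 3.178 × 10^6 m³ = 2576 acre-ft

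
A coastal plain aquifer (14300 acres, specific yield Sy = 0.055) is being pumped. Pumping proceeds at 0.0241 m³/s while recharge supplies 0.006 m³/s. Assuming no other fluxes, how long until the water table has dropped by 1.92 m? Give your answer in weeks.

t ≈ 558 weeks

A = 14300 acres = 5.787 × 10^7 m²
ΔV = Sy × A × Δh = 0.055 × 5.787 × 10^7 × 1.92 = 6.111 × 10^6 m³
Net withdrawal = 0.0241 − 0.006 = 0.0181 m³/s = 1564 m³/d
t = ΔV / Q = 6.111 × 10^6 m³ / 1564 m³/d = 3908 d
t = 3908 d ≈ 558.2 weeks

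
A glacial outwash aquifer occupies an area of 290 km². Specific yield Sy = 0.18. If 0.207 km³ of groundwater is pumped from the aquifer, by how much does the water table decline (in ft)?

Δh ≈ 13 ft

A = 290 km² = 2.9 × 10^8 m²
ΔV = 0.207 km³ = 2.07 × 10^8 m³
Δh = ΔV / (Sy × A) = 2.07 × 10^8 m³ / (0.18 × 2.9 × 10^8 m²) = 3.966 m
Δh = 3.966 m = 13.01 ft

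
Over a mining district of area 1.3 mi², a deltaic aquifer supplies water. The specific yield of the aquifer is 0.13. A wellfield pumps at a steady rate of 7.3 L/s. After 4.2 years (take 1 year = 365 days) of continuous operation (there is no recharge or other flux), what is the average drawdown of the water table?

A = 1.3 mi² = 3.367 × 10^6 m²
Q = 7.3 L/s = 630.7 m³/d
t = 4.2 years = 1533 d
ΔV = Q × t = 630.7 m³/d × 1533 d = 9.669 × 10^5 m³
Δh = ΔV / (Sy × A) = 9.669 × 10^5 / (0.13 × 3.367 × 10^6) = 2.209 m

Δh ≈ 2.21 m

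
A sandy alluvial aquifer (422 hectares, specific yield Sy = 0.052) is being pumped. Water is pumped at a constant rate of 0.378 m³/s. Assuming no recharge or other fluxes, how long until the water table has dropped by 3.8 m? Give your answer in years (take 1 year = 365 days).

t ≈ 0.07 years

A = 422 hectares = 4.22 × 10^6 m²
ΔV = Sy × A × Δh = 0.052 × 4.22 × 10^6 × 3.8 = 8.339 × 10^5 m³
Q = 0.378 m³/s = 32660 m³/d
t = ΔV / Q = 8.339 × 10^5 m³ / 32660 m³/d = 25.53 d
t = 25.53 d ≈ 0.06995 years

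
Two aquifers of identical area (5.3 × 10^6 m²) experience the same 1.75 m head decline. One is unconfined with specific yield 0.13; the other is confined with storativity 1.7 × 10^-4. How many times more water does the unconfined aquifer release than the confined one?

Unconfined: ΔV_u = Sy × A × Δh = 0.13 × 5.3 × 10^6 × 1.75 = 1.206 × 10^6 m³
Confined: ΔV_c = S × A × Δh = 1.7 × 10^-4 × 5.3 × 10^6 × 1.75 = 1577 m³
Ratio = ΔV_u / ΔV_c = Sy / S = 0.13 / 1.7 × 10^-4 = 764.7

ΔV_u / ΔV_c ≈ 765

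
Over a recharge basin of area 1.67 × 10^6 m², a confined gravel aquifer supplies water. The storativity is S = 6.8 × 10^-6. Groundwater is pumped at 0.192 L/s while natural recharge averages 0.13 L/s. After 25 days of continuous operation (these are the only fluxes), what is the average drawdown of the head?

Δh ≈ 11.8 m

Net abstraction = 0.192 − 0.13 = 0.062 L/s
Q_net = 0.062 L/s = 5.357 m³/d
ΔV = Q × t = 5.357 m³/d × 25 d = 133.9 m³
Δh = ΔV / (S × A) = 133.9 / (6.8 × 10^-6 × 1.67 × 10^6) = 11.79 m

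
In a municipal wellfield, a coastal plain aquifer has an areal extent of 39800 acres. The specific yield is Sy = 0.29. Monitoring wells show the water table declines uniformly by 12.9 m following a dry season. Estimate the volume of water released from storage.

A = 39800 acres = 1.611 × 10^8 m²
ΔV = Sy × A × Δh = 0.29 × 1.611 × 10^8 m² × 12.9 m = 6.025 × 10^8 m³

ΔV ≈ 6.03 × 10^8 m³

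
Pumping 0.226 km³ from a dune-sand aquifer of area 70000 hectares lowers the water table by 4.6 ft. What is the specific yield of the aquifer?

A = 70000 hectares = 7 × 10^8 m²
Δh = 4.6 ft = 1.402 m
ΔV = 0.226 km³ = 2.26 × 10^8 m³
Sy = ΔV / (A × Δh) = 2.26 × 10^8 m³ / (7 × 10^8 m² × 1.402 m) = 0.2303

Sy ≈ 0.23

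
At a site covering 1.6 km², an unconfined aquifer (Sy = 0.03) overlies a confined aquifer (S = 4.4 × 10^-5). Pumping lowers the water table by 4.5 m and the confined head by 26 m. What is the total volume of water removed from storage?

ΔV ≈ 2.18 × 10^5 m³

A = 1.6 km² = 1.6 × 10^6 m²
Unconfined: ΔV_u = Sy × A × Δh_u = 0.03 × 1.6 × 10^6 × 4.5 = 2.16 × 10^5 m³
Confined: ΔV_c = S × A × Δh_c = 4.4 × 10^-5 × 1.6 × 10^6 × 26 = 1830 m³
Total ΔV = 2.16 × 10^5 + 1830 = 2.178 × 10^5 m³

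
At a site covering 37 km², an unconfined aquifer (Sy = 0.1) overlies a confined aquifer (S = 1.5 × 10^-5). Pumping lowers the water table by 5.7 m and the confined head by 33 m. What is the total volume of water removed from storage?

ΔV ≈ 2.11 × 10^7 m³

A = 37 km² = 3.7 × 10^7 m²
Unconfined: ΔV_u = Sy × A × Δh_u = 0.1 × 3.7 × 10^7 × 5.7 = 2.109 × 10^7 m³
Confined: ΔV_c = S × A × Δh_c = 1.5 × 10^-5 × 3.7 × 10^7 × 33 = 18320 m³
Total ΔV = 2.109 × 10^7 + 18320 = 2.111 × 10^7 m³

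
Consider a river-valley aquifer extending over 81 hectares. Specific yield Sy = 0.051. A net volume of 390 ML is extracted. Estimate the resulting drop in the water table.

A = 81 hectares = 8.1 × 10^5 m²
ΔV = 390 ML = 3.9 × 10^5 m³
Δh = ΔV / (Sy × A) = 3.9 × 10^5 m³ / (0.051 × 8.1 × 10^5 m²) = 9.441 m

Δh ≈ 9.44 m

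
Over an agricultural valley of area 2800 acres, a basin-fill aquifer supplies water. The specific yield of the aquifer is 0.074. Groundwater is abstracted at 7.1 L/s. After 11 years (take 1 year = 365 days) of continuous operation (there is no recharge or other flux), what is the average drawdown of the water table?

Δh ≈ 2.94 m

A = 2800 acres = 1.133 × 10^7 m²
Q = 7.1 L/s = 613.4 m³/d
t = 11 years = 4015 d
ΔV = Q × t = 613.4 m³/d × 4015 d = 2.463 × 10^6 m³
Δh = ΔV / (Sy × A) = 2.463 × 10^6 / (0.074 × 1.133 × 10^7) = 2.937 m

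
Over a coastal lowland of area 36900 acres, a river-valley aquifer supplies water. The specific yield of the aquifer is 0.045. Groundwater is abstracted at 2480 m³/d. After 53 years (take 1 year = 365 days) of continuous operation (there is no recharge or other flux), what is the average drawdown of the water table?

A = 36900 acres = 1.493 × 10^8 m²
t = 53 years = 19340 d
ΔV = Q × t = 2480 m³/d × 19340 d = 4.798 × 10^7 m³
Δh = ΔV / (Sy × A) = 4.798 × 10^7 / (0.045 × 1.493 × 10^8) = 7.139 m

Δh ≈ 7.14 m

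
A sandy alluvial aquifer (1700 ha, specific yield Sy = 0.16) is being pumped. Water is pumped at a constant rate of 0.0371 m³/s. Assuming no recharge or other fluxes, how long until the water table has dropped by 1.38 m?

t ≈ 1170 days

A = 1700 ha = 1.7 × 10^7 m²
ΔV = Sy × A × Δh = 0.16 × 1.7 × 10^7 × 1.38 = 3.754 × 10^6 m³
Q = 0.0371 m³/s = 3205 m³/d
t = ΔV / Q = 3.754 × 10^6 m³ / 3205 m³/d = 1171 d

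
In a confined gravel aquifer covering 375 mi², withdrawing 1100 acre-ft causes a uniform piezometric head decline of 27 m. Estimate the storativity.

S ≈ 5.2 × 10^-5

A = 375 mi² = 9.712 × 10^8 m²
ΔV = 1100 acre-ft = 1.357 × 10^6 m³
S = ΔV / (A × Δh) = 1.357 × 10^6 m³ / (9.712 × 10^8 m² × 27 m) = 5.174 × 10^-5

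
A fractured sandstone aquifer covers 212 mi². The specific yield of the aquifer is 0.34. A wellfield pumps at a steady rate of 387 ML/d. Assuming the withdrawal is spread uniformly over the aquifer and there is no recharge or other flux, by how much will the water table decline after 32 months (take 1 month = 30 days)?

Δh ≈ 1.99 m

A = 212 mi² = 5.491 × 10^8 m²
Q = 387 ML/d = 3.87 × 10^5 m³/d
t = 32 months = 960 d
ΔV = Q × t = 3.87 × 10^5 m³/d × 960 d = 3.715 × 10^8 m³
Δh = ΔV / (Sy × A) = 3.715 × 10^8 / (0.34 × 5.491 × 10^8) = 1.99 m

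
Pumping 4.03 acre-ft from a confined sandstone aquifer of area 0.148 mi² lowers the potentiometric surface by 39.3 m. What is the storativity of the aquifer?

S ≈ 3.3 × 10^-4

A = 0.148 mi² = 3.833 × 10^5 m²
ΔV = 4.03 acre-ft = 4971 m³
S = ΔV / (A × Δh) = 4971 m³ / (3.833 × 10^5 m² × 39.3 m) = 3.3 × 10^-4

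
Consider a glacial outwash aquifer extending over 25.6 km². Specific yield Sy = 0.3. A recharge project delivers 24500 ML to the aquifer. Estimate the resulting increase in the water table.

Δh ≈ 3.19 m

A = 25.6 km² = 2.56 × 10^7 m²
ΔV = 24500 ML = 2.45 × 10^7 m³
Δh = ΔV / (Sy × A) = 2.45 × 10^7 m³ / (0.3 × 2.56 × 10^7 m²) = 3.19 m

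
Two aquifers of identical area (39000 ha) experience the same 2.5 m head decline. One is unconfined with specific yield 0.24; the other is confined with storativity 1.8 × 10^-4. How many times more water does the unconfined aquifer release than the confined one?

ΔV_u / ΔV_c ≈ 1330

A = 39000 ha = 3.9 × 10^8 m²
Unconfined: ΔV_u = Sy × A × Δh = 0.24 × 3.9 × 10^8 × 2.5 = 2.34 × 10^8 m³
Confined: ΔV_c = S × A × Δh = 1.8 × 10^-4 × 3.9 × 10^8 × 2.5 = 1.755 × 10^5 m³
Ratio = ΔV_u / ΔV_c = Sy / S = 0.24 / 1.8 × 10^-4 = 1333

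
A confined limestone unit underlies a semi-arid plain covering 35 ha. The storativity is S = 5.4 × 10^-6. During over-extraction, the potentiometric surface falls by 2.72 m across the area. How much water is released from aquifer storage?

A = 35 ha = 3.5 × 10^5 m²
ΔV = S × A × Δh = 5.4 × 10^-6 × 3.5 × 10^5 m² × 2.72 m = 5.141 m³

ΔV ≈ 5.14 m³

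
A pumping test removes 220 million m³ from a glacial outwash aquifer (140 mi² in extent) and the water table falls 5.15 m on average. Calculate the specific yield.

Sy ≈ 0.12

A = 140 mi² = 3.626 × 10^8 m²
ΔV = 220 million m³ = 2.2 × 10^8 m³
Sy = ΔV / (A × Δh) = 2.2 × 10^8 m³ / (3.626 × 10^8 m² × 5.15 m) = 0.1178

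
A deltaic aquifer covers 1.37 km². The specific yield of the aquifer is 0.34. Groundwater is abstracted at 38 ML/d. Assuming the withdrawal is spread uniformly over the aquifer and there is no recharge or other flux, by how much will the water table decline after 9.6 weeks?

Δh ≈ 5.48 m

A = 1.37 km² = 1.37 × 10^6 m²
Q = 38 ML/d = 38000 m³/d
t = 9.6 weeks = 67.2 d
ΔV = Q × t = 38000 m³/d × 67.2 d = 2.554 × 10^6 m³
Δh = ΔV / (Sy × A) = 2.554 × 10^6 / (0.34 × 1.37 × 10^6) = 5.482 m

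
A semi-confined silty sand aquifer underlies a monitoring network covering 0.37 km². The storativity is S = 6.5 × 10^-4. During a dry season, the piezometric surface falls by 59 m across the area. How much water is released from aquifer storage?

A = 0.37 km² = 3.7 × 10^5 m²
ΔV = S × A × Δh = 6.5 × 10^-4 × 3.7 × 10^5 m² × 59 m = 14190 m³

ΔV ≈ 14200 m³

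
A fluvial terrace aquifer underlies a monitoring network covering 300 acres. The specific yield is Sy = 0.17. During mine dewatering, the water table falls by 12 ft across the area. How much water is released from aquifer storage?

A = 300 acres = 1.214 × 10^6 m²
Δh = 12 ft = 3.658 m
ΔV = Sy × A × Δh = 0.17 × 1.214 × 10^6 m² × 3.658 m = 7.549 × 10^5 m³

ΔV ≈ 7.55 × 10^5 m³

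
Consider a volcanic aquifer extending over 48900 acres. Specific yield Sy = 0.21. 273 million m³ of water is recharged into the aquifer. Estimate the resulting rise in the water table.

Δh ≈ 6.57 m

A = 48900 acres = 1.979 × 10^8 m²
ΔV = 273 million m³ = 2.73 × 10^8 m³
Δh = ΔV / (Sy × A) = 2.73 × 10^8 m³ / (0.21 × 1.979 × 10^8 m²) = 6.569 m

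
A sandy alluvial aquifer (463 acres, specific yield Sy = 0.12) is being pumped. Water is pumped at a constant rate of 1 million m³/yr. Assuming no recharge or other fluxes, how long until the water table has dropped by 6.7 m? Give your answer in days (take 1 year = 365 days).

t ≈ 550 days

A = 463 acres = 1.874 × 10^6 m²
ΔV = Sy × A × Δh = 0.12 × 1.874 × 10^6 × 6.7 = 1.506 × 10^6 m³
Q = 1 million m³/yr = 2740 m³/d
t = ΔV / Q = 1.506 × 10^6 m³ / 2740 m³/d = 549.9 d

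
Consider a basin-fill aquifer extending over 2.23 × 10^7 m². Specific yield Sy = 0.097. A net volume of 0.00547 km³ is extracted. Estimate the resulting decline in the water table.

ΔV = 0.00547 km³ = 5.47 × 10^6 m³
Δh = ΔV / (Sy × A) = 5.47 × 10^6 m³ / (0.097 × 2.23 × 10^7 m²) = 2.529 m

Δh ≈ 2.53 m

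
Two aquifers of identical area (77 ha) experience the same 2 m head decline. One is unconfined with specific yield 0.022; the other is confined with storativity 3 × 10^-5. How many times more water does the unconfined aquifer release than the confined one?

A = 77 ha = 7.7 × 10^5 m²
Unconfined: ΔV_u = Sy × A × Δh = 0.022 × 7.7 × 10^5 × 2 = 33880 m³
Confined: ΔV_c = S × A × Δh = 3 × 10^-5 × 7.7 × 10^5 × 2 = 46.2 m³
Ratio = ΔV_u / ΔV_c = Sy / S = 0.022 / 3 × 10^-5 = 733.3

ΔV_u / ΔV_c ≈ 733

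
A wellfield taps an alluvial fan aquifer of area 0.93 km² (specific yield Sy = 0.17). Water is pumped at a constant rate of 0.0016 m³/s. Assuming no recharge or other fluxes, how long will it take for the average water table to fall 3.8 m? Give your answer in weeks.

t ≈ 621 weeks

A = 0.93 km² = 9.3 × 10^5 m²
ΔV = Sy × A × Δh = 0.17 × 9.3 × 10^5 × 3.8 = 6.008 × 10^5 m³
Q = 0.0016 m³/s = 138.2 m³/d
t = ΔV / Q = 6.008 × 10^5 m³ / 138.2 m³/d = 4346 d
t = 4346 d ≈ 620.8 weeks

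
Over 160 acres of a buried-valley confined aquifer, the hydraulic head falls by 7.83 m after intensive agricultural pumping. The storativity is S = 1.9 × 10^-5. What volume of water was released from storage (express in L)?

ΔV ≈ 96300 L

A = 160 acres = 6.475 × 10^5 m²
ΔV = S × A × Δh = 1.9 × 10^-5 × 6.475 × 10^5 m² × 7.83 m = 96.33 m³
ΔV = 96.33 m³ = 96330 L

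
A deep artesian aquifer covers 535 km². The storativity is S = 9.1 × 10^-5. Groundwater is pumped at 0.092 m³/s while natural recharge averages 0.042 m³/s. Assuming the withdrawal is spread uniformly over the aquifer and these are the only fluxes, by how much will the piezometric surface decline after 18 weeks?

Δh ≈ 11.2 m

A = 535 km² = 5.35 × 10^8 m²
Net abstraction = 0.092 − 0.042 = 0.05 m³/s
Q_net = 0.05 m³/s = 4320 m³/d
t = 18 weeks = 126 d
ΔV = Q × t = 4320 m³/d × 126 d = 5.443 × 10^5 m³
Δh = ΔV / (S × A) = 5.443 × 10^5 / (9.1 × 10^-5 × 5.35 × 10^8) = 11.18 m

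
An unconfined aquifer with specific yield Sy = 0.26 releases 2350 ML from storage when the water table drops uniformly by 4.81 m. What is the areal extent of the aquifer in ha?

A ≈ 188 ha

ΔV = 2350 ML = 2.35 × 10^6 m³
A = ΔV / (Sy × Δh) = 2.35 × 10^6 / (0.26 × 4.81) = 1.879 × 10^6 m²
A = 1.879 × 10^6 m² = 187.9 ha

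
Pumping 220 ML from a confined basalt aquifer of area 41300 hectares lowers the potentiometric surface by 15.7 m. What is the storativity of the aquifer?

A = 41300 hectares = 4.13 × 10^8 m²
ΔV = 220 ML = 2.2 × 10^5 m³
S = ΔV / (A × Δh) = 2.2 × 10^5 m³ / (4.13 × 10^8 m² × 15.7 m) = 3.393 × 10^-5

S ≈ 3.4 × 10^-5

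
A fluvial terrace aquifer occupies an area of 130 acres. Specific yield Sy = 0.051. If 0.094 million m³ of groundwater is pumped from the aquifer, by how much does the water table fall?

A = 130 acres = 5.261 × 10^5 m²
ΔV = 0.094 million m³ = 94000 m³
Δh = ΔV / (Sy × A) = 94000 m³ / (0.051 × 5.261 × 10^5 m²) = 3.503 m

Δh ≈ 3.5 m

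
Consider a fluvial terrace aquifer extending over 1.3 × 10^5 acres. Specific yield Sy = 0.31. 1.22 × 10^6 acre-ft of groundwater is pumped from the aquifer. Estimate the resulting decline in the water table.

A = 1.3 × 10^5 acres = 5.261 × 10^8 m²
ΔV = 1.22 × 10^6 acre-ft = 1.505 × 10^9 m³
Δh = ΔV / (Sy × A) = 1.505 × 10^9 m³ / (0.31 × 5.261 × 10^8 m²) = 9.227 m

Δh ≈ 9.23 m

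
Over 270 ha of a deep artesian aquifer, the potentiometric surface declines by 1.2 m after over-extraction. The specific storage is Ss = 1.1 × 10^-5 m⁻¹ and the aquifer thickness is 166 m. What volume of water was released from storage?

S = Ss × b = 1.1 × 10^-5 m⁻¹ × 166 m = 1.826 × 10^-3
A = 270 ha = 2.7 × 10^6 m²
ΔV = S × A × Δh = 0.001826 × 2.7 × 10^6 m² × 1.2 m = 5916 m³

ΔV ≈ 5920 m³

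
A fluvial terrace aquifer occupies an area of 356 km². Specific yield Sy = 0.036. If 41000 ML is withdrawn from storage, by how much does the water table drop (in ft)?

A = 356 km² = 3.56 × 10^8 m²
ΔV = 41000 ML = 4.1 × 10^7 m³
Δh = ΔV / (Sy × A) = 4.1 × 10^7 m³ / (0.036 × 3.56 × 10^8 m²) = 3.199 m
Δh = 3.199 m = 10.5 ft

Δh ≈ 10.5 ft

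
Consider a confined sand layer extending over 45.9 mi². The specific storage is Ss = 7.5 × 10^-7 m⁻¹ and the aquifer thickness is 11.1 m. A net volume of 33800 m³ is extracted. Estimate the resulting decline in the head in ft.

S = Ss × b = 7.5 × 10^-7 m⁻¹ × 11.1 m = 8.325 × 10^-6
A = 45.9 mi² = 1.189 × 10^8 m²
Δh = ΔV / (S × A) = 33800 m³ / (8.325 × 10^-6 × 1.189 × 10^8 m²) = 34.15 m
Δh = 34.15 m = 112 ft

Δh ≈ 112 ft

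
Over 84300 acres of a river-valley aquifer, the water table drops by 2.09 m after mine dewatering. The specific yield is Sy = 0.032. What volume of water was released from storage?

A = 84300 acres = 3.411 × 10^8 m²
ΔV = Sy × A × Δh = 0.032 × 3.411 × 10^8 m² × 2.09 m = 2.282 × 10^7 m³

ΔV ≈ 2.28 × 10^7 m³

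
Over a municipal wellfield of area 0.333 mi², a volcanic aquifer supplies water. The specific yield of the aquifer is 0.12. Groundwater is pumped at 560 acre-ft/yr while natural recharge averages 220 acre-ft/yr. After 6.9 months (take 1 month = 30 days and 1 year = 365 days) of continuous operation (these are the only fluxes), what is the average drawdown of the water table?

Δh ≈ 2.3 m

A = 0.333 mi² = 8.625 × 10^5 m²
Net abstraction = 560 − 220 = 340 acre-ft/yr
Q_net = 340 acre-ft/yr = 1149 m³/d
t = 6.9 months = 207 d
ΔV = Q × t = 1149 m³/d × 207 d = 2.378 × 10^5 m³
Δh = ΔV / (Sy × A) = 2.378 × 10^5 / (0.12 × 8.625 × 10^5) = 2.298 m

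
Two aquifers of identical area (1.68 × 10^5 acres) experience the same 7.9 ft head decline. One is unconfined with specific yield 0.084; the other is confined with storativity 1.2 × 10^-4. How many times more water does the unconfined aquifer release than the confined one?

ΔV_u / ΔV_c ≈ 700

A = 1.68 × 10^5 acres = 6.799 × 10^8 m²
Δh = 7.9 ft = 2.408 m
Unconfined: ΔV_u = Sy × A × Δh = 0.084 × 6.799 × 10^8 × 2.408 = 1.375 × 10^8 m³
Confined: ΔV_c = S × A × Δh = 1.2 × 10^-4 × 6.799 × 10^8 × 2.408 = 1.964 × 10^5 m³
Ratio = ΔV_u / ΔV_c = Sy / S = 0.084 / 1.2 × 10^-4 = 700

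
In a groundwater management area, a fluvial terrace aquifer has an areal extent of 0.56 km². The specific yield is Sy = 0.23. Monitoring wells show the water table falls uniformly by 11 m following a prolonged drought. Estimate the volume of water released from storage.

ΔV ≈ 1.42 × 10^6 m³

A = 0.56 km² = 5.6 × 10^5 m²
ΔV = Sy × A × Δh = 0.23 × 5.6 × 10^5 m² × 11 m = 1.417 × 10^6 m³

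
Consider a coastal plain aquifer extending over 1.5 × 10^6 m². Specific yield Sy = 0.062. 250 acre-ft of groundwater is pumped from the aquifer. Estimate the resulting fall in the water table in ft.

ΔV = 250 acre-ft = 3.084 × 10^5 m³
Δh = ΔV / (Sy × A) = 3.084 × 10^5 m³ / (0.062 × 1.5 × 10^6 m²) = 3.316 m
Δh = 3.316 m = 10.88 ft

Δh ≈ 10.9 ft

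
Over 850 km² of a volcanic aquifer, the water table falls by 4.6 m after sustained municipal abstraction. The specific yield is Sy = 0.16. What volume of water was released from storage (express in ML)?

ΔV ≈ 6.26 × 10^5 ML

A = 850 km² = 8.5 × 10^8 m²
ΔV = Sy × A × Δh = 0.16 × 8.5 × 10^8 m² × 4.6 m = 6.256 × 10^8 m³
ΔV = 6.256 × 10^8 m³ = 6.256 × 10^5 ML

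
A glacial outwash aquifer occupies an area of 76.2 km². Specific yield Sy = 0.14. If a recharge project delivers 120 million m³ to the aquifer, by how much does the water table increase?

A = 76.2 km² = 7.62 × 10^7 m²
ΔV = 120 million m³ = 1.2 × 10^8 m³
Δh = ΔV / (Sy × A) = 1.2 × 10^8 m³ / (0.14 × 7.62 × 10^7 m²) = 11.25 m

Δh ≈ 11.2 m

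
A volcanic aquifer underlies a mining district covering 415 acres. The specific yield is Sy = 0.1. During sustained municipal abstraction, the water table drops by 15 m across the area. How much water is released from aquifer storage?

A = 415 acres = 1.679 × 10^6 m²
ΔV = Sy × A × Δh = 0.1 × 1.679 × 10^6 m² × 15 m = 2.519 × 10^6 m³

ΔV ≈ 2.52 × 10^6 m³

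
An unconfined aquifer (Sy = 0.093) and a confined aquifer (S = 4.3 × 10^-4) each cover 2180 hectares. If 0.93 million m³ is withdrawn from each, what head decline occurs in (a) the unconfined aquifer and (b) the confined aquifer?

A = 2180 hectares = 2.18 × 10^7 m²
ΔV = 0.93 million m³ = 9.3 × 10^5 m³
Unconfined: Δh_u = ΔV/(Sy·A) = 9.3 × 10^5/(0.093 × 2.18 × 10^7) = 0.4587 m
Confined: Δh_c = ΔV/(S·A) = 9.3 × 10^5/(4.3 × 10^-4 × 2.18 × 10^7) = 99.21 m

Δh_u ≈ 0.459 m; Δh_c ≈ 99.2 m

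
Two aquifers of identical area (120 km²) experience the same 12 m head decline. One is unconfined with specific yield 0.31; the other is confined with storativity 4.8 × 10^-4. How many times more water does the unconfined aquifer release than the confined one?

A = 120 km² = 1.2 × 10^8 m²
Unconfined: ΔV_u = Sy × A × Δh = 0.31 × 1.2 × 10^8 × 12 = 4.464 × 10^8 m³
Confined: ΔV_c = S × A × Δh = 4.8 × 10^-4 × 1.2 × 10^8 × 12 = 6.912 × 10^5 m³
Ratio = ΔV_u / ΔV_c = Sy / S = 0.31 / 4.8 × 10^-4 = 645.8

ΔV_u / ΔV_c ≈ 646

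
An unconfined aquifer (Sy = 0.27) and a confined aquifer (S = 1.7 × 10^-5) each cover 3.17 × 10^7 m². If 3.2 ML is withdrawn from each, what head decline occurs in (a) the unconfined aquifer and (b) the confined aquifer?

Δh_u ≈ 3.74 × 10^-4 m; Δh_c ≈ 5.94 m

ΔV = 3.2 ML = 3200 m³
Unconfined: Δh_u = ΔV/(Sy·A) = 3200/(0.27 × 3.17 × 10^7) = 3.739 × 10^-4 m
Confined: Δh_c = ΔV/(S·A) = 3200/(1.7 × 10^-5 × 3.17 × 10^7) = 5.938 m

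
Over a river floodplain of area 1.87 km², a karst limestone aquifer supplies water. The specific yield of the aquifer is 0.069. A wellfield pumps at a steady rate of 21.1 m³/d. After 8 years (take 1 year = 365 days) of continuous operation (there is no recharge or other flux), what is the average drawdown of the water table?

Δh ≈ 0.478 m

A = 1.87 km² = 1.87 × 10^6 m²
t = 8 years = 2920 d
ΔV = Q × t = 21.1 m³/d × 2920 d = 61610 m³
Δh = ΔV / (Sy × A) = 61610 / (0.069 × 1.87 × 10^6) = 0.4775 m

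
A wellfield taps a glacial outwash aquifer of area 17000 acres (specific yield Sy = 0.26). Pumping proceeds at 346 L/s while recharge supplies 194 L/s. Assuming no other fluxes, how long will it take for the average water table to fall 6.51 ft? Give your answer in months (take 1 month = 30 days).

t ≈ 90.1 months

A = 17000 acres = 6.88 × 10^7 m²
Δh = 6.51 ft = 1.984 m
ΔV = Sy × A × Δh = 0.26 × 6.88 × 10^7 × 1.984 = 3.549 × 10^7 m³
Net withdrawal = 346 − 194 = 152 L/s = 13130 m³/d
t = ΔV / Q = 3.549 × 10^7 m³ / 13130 m³/d = 2703 d
t = 2703 d ≈ 90.09 months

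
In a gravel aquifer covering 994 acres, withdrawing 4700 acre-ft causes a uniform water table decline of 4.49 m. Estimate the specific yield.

Sy ≈ 0.32

A = 994 acres = 4.023 × 10^6 m²
ΔV = 4700 acre-ft = 5.797 × 10^6 m³
Sy = ΔV / (A × Δh) = 5.797 × 10^6 m³ / (4.023 × 10^6 m² × 4.49 m) = 0.321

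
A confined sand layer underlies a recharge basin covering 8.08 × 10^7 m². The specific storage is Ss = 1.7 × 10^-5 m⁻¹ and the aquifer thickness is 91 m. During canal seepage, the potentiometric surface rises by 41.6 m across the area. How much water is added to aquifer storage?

S = Ss × b = 1.7 × 10^-5 m⁻¹ × 91 m = 1.547 × 10^-3
ΔV = S × A × Δh = 0.001547 × 8.08 × 10^7 m² × 41.6 m = 5.2 × 10^6 m³

ΔV ≈ 5.2 × 10^6 m³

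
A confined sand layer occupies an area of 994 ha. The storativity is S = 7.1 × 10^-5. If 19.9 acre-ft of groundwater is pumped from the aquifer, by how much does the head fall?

Δh ≈ 34.8 m

A = 994 ha = 9.94 × 10^6 m²
ΔV = 19.9 acre-ft = 24550 m³
Δh = ΔV / (S × A) = 24550 m³ / (7.1 × 10^-5 × 9.94 × 10^6 m²) = 34.78 m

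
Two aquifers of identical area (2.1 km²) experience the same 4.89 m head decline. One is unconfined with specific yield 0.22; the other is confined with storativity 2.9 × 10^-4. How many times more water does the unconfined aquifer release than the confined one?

ΔV_u / ΔV_c ≈ 759

A = 2.1 km² = 2.1 × 10^6 m²
Unconfined: ΔV_u = Sy × A × Δh = 0.22 × 2.1 × 10^6 × 4.89 = 2.259 × 10^6 m³
Confined: ΔV_c = S × A × Δh = 2.9 × 10^-4 × 2.1 × 10^6 × 4.89 = 2978 m³
Ratio = ΔV_u / ΔV_c = Sy / S = 0.22 / 2.9 × 10^-4 = 758.6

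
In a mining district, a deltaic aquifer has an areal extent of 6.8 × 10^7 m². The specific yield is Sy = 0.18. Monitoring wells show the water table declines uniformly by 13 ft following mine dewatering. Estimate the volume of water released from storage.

Δh = 13 ft = 3.962 m
ΔV = Sy × A × Δh = 0.18 × 6.8 × 10^7 m² × 3.962 m = 4.85 × 10^7 m³

ΔV ≈ 4.85 × 10^7 m³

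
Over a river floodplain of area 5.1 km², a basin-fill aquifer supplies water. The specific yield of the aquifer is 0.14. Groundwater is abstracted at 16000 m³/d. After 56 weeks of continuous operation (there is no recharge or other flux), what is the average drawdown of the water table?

Δh ≈ 8.78 m

A = 5.1 km² = 5.1 × 10^6 m²
t = 56 weeks = 392 d
ΔV = Q × t = 16000 m³/d × 392 d = 6.272 × 10^6 m³
Δh = ΔV / (Sy × A) = 6.272 × 10^6 / (0.14 × 5.1 × 10^6) = 8.784 m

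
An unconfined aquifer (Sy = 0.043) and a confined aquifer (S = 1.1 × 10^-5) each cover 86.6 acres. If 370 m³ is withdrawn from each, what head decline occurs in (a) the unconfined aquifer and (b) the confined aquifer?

A = 86.6 acres = 3.505 × 10^5 m²
Unconfined: Δh_u = ΔV/(Sy·A) = 370/(0.043 × 3.505 × 10^5) = 0.02455 m
Confined: Δh_c = ΔV/(S·A) = 370/(1.1 × 10^-5 × 3.505 × 10^5) = 95.98 m

Δh_u ≈ 0.0246 m; Δh_c ≈ 96 m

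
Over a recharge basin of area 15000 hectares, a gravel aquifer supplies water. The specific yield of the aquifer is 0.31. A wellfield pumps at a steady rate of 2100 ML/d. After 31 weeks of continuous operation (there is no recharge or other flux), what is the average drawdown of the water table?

Δh ≈ 9.8 m

A = 15000 hectares = 1.5 × 10^8 m²
Q = 2100 ML/d = 2.1 × 10^6 m³/d
t = 31 weeks = 217 d
ΔV = Q × t = 2.1 × 10^6 m³/d × 217 d = 4.557 × 10^8 m³
Δh = ΔV / (Sy × A) = 4.557 × 10^8 / (0.31 × 1.5 × 10^8) = 9.8 m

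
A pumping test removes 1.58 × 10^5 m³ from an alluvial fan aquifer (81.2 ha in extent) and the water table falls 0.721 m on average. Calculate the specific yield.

A = 81.2 ha = 8.12 × 10^5 m²
Sy = ΔV / (A × Δh) = 1.58 × 10^5 m³ / (8.12 × 10^5 m² × 0.721 m) = 0.2699

Sy ≈ 0.27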